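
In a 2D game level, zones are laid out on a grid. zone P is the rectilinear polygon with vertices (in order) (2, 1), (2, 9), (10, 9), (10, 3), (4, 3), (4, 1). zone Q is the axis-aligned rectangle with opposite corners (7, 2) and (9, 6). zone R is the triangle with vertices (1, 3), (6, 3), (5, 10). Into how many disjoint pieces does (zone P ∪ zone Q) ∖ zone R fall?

3

(zone P ∪ zone Q) ∖ zone R splits into 3 disjoint pieces (area 5.1607, area 28.5714, area 4).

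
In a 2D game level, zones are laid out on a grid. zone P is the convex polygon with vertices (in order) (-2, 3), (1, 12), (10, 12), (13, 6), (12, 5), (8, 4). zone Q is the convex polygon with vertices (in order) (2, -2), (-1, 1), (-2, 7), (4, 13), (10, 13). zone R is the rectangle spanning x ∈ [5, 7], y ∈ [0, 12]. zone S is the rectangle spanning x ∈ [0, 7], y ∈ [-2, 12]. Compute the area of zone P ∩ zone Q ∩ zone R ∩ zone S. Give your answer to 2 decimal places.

13.00

The intersection is the polygon with vertices (7,7.375), (5.042,3.704), (5,3.7), (5,12), (7,12).
By the shoelace formula its area is 13.00.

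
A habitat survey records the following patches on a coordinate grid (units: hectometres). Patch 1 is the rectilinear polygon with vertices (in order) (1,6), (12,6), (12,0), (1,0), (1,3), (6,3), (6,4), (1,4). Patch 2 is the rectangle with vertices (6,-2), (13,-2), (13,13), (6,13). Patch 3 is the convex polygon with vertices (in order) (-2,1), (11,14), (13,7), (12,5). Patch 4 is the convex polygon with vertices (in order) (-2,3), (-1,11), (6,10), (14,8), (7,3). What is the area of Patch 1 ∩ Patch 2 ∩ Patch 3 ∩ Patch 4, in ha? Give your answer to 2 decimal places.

The intersection is the polygon with vertices (6,3.286), (6,4), (6,6), (11.2,6), (8.333,3.952).
By the shoelace formula its area is 8.49.

8.49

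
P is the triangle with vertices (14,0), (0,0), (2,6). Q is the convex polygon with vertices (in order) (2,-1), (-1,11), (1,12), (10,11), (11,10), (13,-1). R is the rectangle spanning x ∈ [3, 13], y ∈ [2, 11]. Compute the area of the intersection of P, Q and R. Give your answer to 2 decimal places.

The intersection is the polygon with vertices (10,2), (3,2), (3,5.5).
By the shoelace formula its area is 12.25.

12.25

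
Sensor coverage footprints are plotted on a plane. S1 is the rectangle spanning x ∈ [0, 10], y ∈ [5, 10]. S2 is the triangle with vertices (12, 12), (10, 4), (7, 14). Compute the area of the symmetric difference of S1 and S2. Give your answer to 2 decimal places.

|S1| = 50, |S2| = 22, |S1∩S2| = 5.25.
|S1 △ S2| = |S1| + |S2| − 2·|S1∩S2| = 50 + 22 − 10.5 = 61.50.

61.50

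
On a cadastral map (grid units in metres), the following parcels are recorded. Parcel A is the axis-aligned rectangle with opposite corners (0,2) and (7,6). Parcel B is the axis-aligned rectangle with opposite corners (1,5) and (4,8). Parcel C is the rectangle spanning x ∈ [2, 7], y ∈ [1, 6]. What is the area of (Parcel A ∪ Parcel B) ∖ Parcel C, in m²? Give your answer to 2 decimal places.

14.00

|Parcel A ∪ Parcel B| = 34.
|(Parcel A ∪ Parcel B) ∩ Parcel C| = 20.
|(Parcel A ∪ Parcel B) ∖ Parcel C| = 34 − 20 = 14.00.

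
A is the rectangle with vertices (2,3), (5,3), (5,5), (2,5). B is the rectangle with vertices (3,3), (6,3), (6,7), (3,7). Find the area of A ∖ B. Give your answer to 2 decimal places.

2.00

|A∩B|: x∈[3,5], y∈[3,5] → 2·2 = 4.
|A| = 6.
|A ∖ B| = |A| − |A∩B| = 6 − 4 = 2.00.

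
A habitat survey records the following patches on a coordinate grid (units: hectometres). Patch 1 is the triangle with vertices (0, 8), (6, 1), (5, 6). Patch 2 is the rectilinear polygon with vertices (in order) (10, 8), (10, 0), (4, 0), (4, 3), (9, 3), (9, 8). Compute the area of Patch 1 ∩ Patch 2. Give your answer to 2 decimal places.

The intersection is the polygon with vertices (6,1), (4.286,3), (5.6,3).
By the shoelace formula its area is 1.31.

1.31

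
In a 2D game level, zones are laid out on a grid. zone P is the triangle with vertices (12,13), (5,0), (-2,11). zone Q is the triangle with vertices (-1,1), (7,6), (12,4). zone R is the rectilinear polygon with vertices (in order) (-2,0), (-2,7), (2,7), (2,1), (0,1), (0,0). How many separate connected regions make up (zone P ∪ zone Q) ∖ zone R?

(zone P ∪ zone Q) ∖ zone R is a single connected region.

1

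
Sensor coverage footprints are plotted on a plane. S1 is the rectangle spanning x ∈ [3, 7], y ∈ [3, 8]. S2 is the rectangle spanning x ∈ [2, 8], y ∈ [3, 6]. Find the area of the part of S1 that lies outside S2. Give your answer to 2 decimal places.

8.00

|S1∩S2|: x∈[3,7], y∈[3,6] → 4·3 = 12.
|S1| = 20.
|S1 ∖ S2| = |S1| − |S1∩S2| = 20 − 12 = 8.00.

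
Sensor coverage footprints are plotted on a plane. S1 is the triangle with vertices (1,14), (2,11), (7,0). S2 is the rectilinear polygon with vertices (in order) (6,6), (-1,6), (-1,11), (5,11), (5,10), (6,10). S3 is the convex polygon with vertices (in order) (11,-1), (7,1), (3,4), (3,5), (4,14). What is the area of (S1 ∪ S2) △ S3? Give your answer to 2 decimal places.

54.95

|S1 ∪ S2| = 34.8961.
|(S1 ∪ S2) ∩ S3| = 12.475.
|(S1 ∪ S2) △ S3| = 34.8961 + 45 − 24.95 = 54.95.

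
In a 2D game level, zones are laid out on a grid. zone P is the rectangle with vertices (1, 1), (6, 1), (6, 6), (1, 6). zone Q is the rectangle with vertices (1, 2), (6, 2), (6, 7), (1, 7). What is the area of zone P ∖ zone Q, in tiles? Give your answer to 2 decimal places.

5.00

|zone P∩zone Q|: x∈[1,6], y∈[2,6] → 5·4 = 20.
|zone P| = 25.
|zone P ∖ zone Q| = |zone P| − |zone P∩zone Q| = 25 − 20 = 5.00.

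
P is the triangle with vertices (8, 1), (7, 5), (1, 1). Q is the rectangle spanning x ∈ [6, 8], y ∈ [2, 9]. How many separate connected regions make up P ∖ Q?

1

P ∖ Q is a single connected region.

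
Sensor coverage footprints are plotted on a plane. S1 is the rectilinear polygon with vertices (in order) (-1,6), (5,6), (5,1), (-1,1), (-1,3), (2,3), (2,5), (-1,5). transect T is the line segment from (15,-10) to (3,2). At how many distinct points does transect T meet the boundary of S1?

The segment meets the boundary at (4,1).

1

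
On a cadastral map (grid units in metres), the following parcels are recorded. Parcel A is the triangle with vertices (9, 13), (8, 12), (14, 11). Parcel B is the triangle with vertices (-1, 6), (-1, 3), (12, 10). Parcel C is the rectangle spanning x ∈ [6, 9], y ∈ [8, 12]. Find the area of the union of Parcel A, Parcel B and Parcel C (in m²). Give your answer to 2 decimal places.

By inclusion–exclusion:
Individual areas: |Parcel A| = 3.5, |Parcel B| = 19.5, |Parcel C| = 12.
|Parcel A∩Parcel B| = 0.
|Parcel A∩Parcel C| = 0.0833.
|Parcel B∩Parcel C| = 1.7088.
|Parcel A∩Parcel B∩Parcel C| = 0.
|Parcel A ∪ Parcel B ∪ Parcel C| = 35 − 1.7921 + 0 = 33.21.

33.21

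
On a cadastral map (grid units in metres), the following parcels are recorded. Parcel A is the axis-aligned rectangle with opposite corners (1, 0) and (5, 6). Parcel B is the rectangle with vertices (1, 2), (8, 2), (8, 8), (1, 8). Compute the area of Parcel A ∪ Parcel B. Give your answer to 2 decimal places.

By inclusion–exclusion:
Individual areas: |Parcel A| = 24, |Parcel B| = 42.
|Parcel A∩Parcel B|: x∈[1,5], y∈[2,6] → 4·4 = 16.
|Parcel A ∪ Parcel B| = 66 − 16 = 50.00.

50.00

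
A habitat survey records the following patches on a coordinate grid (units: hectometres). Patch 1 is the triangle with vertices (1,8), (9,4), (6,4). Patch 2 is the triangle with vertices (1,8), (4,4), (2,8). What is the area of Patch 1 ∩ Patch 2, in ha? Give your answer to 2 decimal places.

The intersection is the polygon with vertices (2.333,7.333), (2.667,6.667), (1,8).
By the shoelace formula its area is 0.33.

0.33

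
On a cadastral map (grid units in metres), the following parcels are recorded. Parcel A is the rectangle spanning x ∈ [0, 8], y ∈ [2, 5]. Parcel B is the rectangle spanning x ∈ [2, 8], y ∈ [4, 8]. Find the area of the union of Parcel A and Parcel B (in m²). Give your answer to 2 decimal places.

By inclusion–exclusion:
Individual areas: |Parcel A| = 24, |Parcel B| = 24.
|Parcel A∩Parcel B|: x∈[2,8], y∈[4,5] → 6·1 = 6.
|Parcel A ∪ Parcel B| = 48 − 6 = 42.00.

42.00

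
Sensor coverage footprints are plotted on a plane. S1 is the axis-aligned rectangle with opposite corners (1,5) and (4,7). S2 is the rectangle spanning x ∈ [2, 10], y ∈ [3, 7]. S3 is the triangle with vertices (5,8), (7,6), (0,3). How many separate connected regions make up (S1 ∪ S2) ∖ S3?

2

(S1 ∪ S2) ∖ S3 splits into 2 disjoint pieces (area 22.1429, area 4).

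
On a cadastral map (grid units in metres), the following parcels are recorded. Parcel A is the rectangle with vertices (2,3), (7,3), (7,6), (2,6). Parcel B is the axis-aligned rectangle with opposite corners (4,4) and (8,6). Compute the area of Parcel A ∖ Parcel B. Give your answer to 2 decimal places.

9.00

|Parcel A∩Parcel B|: x∈[4,7], y∈[4,6] → 3·2 = 6.
|Parcel A| = 15.
|Parcel A ∖ Parcel B| = |Parcel A| − |Parcel A∩Parcel B| = 15 − 6 = 9.00.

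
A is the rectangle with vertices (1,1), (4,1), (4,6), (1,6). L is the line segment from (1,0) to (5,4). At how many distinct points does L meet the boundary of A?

The segment meets the boundary at (4,3), (2,1).

2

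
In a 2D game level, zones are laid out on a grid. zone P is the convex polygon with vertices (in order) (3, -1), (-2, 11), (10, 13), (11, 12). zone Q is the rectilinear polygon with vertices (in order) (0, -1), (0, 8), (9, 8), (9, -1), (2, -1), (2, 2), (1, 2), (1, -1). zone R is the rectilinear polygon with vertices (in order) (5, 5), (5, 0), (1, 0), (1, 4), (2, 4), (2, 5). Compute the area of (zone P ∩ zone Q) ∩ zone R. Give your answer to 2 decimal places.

14.36

|zone P ∩ zone Q| = 41.0481.
|(zone P ∩ zone Q) ∩ zone R| = 14.36.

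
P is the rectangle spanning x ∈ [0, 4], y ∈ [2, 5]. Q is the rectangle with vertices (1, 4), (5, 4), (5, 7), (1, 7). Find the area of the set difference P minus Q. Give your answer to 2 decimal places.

|P∩Q|: x∈[1,4], y∈[4,5] → 3·1 = 3.
|P| = 12.
|P ∖ Q| = |P| − |P∩Q| = 12 − 3 = 9.00.

9.00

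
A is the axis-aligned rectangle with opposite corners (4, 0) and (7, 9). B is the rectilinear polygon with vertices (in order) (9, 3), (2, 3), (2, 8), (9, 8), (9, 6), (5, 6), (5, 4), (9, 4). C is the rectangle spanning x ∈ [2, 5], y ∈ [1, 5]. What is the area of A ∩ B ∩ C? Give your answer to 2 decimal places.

The intersection is the polygon with vertices (4,3), (4,5), (5,5), (5,4), (5,3).
By the shoelace formula its area is 2.00.

2.00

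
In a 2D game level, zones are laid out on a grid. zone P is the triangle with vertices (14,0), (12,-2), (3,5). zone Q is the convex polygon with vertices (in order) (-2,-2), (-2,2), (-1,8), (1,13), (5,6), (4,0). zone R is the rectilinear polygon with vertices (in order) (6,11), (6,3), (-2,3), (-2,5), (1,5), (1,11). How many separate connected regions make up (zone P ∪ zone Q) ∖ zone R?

3

(zone P ∪ zone Q) ∖ zone R splits into 3 disjoint pieces (area 14.6169, area 24.6667, area 12.8929).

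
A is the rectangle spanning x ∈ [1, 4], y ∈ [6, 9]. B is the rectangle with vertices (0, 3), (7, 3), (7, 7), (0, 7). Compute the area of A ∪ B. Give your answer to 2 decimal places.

34.00

By inclusion–exclusion:
Individual areas: |A| = 9, |B| = 28.
|A∩B|: x∈[1,4], y∈[6,7] → 3·1 = 3.
|A ∪ B| = 37 − 3 = 34.00.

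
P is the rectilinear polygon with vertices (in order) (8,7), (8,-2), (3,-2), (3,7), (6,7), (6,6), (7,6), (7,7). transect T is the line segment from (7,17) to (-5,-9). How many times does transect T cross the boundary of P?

The segment lies entirely outside P and never meets its boundary.

0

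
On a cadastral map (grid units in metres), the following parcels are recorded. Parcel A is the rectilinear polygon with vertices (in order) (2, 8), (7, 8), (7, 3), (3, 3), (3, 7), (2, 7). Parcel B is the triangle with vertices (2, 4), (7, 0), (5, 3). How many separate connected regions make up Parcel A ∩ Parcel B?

1

Parcel A ∩ Parcel B is a single connected region.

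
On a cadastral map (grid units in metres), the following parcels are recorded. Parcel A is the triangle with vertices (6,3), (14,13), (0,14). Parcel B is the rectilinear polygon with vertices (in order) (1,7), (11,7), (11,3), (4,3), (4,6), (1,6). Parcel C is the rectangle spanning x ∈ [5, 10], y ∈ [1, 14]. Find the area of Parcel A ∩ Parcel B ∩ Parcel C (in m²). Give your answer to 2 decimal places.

The intersection is the polygon with vertices (5,4.833), (5,7), (9.2,7), (6,3).
By the shoelace formula its area is 9.48.

9.48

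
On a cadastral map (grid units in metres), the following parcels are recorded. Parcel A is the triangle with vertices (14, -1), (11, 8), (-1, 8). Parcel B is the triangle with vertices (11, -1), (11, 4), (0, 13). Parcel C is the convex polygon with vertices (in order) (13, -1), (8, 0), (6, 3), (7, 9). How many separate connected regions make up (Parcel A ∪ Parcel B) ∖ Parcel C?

3

(Parcel A ∪ Parcel B) ∖ Parcel C splits into 3 disjoint pieces (area 19.3312, area 0.0746, area 22.1912).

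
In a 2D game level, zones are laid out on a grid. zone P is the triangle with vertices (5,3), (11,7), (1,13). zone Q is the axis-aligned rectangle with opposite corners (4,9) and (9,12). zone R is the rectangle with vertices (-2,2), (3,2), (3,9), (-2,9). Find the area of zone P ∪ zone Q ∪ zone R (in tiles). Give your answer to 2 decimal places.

83.77

By inclusion–exclusion:
Individual areas: |zone P| = 38, |zone Q| = 15, |zone R| = 35.
|zone P∩zone Q| = 4.0333.
|zone P∩zone R| = 0.2.
|zone Q∩zone R| = 0 (no overlap).
|zone P∩zone Q∩zone R| = 0.
|zone P ∪ zone Q ∪ zone R| = 88 − 4.2333 + 0 = 83.77.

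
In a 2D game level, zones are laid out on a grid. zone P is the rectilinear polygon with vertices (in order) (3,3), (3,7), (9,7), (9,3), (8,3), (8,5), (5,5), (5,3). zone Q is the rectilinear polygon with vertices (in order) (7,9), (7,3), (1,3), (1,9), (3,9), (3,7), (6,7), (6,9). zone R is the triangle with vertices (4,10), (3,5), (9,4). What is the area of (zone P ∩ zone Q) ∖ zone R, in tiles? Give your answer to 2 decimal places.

4.22

|zone P ∩ zone Q| = 12.
|(zone P ∩ zone Q) ∩ zone R| = 7.7833.
|(zone P ∩ zone Q) ∖ zone R| = 12 − 7.7833 = 4.22.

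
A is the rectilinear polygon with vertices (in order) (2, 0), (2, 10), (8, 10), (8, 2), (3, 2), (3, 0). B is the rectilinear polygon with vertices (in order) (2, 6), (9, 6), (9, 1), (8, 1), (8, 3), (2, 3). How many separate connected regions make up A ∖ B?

A ∖ B splits into 2 disjoint pieces (area 8, area 24).

2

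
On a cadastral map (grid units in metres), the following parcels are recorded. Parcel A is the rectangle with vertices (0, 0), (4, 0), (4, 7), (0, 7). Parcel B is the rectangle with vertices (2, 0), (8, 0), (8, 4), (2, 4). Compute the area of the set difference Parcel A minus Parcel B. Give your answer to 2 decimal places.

20.00

|Parcel A∩Parcel B|: x∈[2,4], y∈[0,4] → 2·4 = 8.
|Parcel A| = 28.
|Parcel A ∖ Parcel B| = |Parcel A| − |Parcel A∩Parcel B| = 28 − 8 = 20.00.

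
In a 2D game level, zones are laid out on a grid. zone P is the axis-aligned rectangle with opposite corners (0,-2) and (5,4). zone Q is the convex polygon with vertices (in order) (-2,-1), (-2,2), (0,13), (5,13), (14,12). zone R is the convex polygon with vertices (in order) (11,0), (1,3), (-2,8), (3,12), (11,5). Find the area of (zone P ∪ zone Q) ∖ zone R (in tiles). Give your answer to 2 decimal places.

|zone P ∪ zone Q| = 127.4904.
|(zone P ∪ zone Q) ∩ zone R| = 53.7088.
|(zone P ∪ zone Q) ∖ zone R| = 127.4904 − 53.7088 = 73.78.

73.78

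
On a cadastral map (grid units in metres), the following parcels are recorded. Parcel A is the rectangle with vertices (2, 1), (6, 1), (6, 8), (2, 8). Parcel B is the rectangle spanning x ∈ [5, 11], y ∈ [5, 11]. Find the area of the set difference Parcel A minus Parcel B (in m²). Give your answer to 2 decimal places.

|Parcel A∩Parcel B|: x∈[5,6], y∈[5,8] → 1·3 = 3.
|Parcel A| = 28.
|Parcel A ∖ Parcel B| = |Parcel A| − |Parcel A∩Parcel B| = 28 − 3 = 25.00.

25.00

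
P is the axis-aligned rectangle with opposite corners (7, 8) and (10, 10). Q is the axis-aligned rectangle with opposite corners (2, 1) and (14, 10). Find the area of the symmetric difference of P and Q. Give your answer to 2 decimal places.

|P∩Q|: x∈[7,10], y∈[8,10] → 3·2 = 6.
|P △ Q| = |P| + |Q| − 2·|P∩Q| = 6 + 108 − 12 = 102.00.

102.00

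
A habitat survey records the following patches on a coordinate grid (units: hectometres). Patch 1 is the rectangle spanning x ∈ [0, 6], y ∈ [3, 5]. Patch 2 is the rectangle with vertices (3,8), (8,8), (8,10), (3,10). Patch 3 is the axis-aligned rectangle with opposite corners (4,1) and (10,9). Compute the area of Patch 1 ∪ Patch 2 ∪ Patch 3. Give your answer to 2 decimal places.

By inclusion–exclusion:
Individual areas: |Patch 1| = 12, |Patch 2| = 10, |Patch 3| = 48.
|Patch 1∩Patch 2| = 0 (no overlap).
|Patch 1∩Patch 3|: x∈[4,6], y∈[3,5] → 2·2 = 4.
|Patch 2∩Patch 3|: x∈[4,8], y∈[8,9] → 4·1 = 4.
|Patch 1∩Patch 2∩Patch 3| = 0.
|Patch 1 ∪ Patch 2 ∪ Patch 3| = 70 − 8 + 0 = 62.00.

62.00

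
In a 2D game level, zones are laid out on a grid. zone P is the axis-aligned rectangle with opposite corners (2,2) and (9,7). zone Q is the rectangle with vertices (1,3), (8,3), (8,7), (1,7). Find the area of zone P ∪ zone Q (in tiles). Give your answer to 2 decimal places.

39.00

By inclusion–exclusion:
Individual areas: |zone P| = 35, |zone Q| = 28.
|zone P∩zone Q|: x∈[2,8], y∈[3,7] → 6·4 = 24.
|zone P ∪ zone Q| = 63 − 24 = 39.00.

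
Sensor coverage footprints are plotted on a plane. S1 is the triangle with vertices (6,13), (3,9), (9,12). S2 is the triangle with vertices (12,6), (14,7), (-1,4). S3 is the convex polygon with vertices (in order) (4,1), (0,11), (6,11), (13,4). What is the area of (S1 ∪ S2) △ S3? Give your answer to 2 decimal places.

73.38

|S1 ∪ S2| = 12.
|(S1 ∪ S2) ∩ S3| = 5.3093.
|(S1 ∪ S2) △ S3| = 12 + 72 − 10.6187 = 73.38.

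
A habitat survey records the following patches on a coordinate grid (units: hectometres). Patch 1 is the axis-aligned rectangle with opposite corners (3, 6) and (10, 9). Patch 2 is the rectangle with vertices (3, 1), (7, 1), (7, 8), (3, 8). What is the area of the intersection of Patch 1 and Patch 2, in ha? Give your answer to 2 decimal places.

8.00

|Patch 1∩Patch 2|: x∈[3,7], y∈[6,8] → 4·2 = 8.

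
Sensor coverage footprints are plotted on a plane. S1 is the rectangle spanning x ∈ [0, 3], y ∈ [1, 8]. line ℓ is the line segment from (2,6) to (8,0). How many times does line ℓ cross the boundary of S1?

1

The segment meets the boundary at (3,5).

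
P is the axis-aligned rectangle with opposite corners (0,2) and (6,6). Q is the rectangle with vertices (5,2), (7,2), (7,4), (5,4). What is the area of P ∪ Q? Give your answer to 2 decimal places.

26.00

By inclusion–exclusion:
Individual areas: |P| = 24, |Q| = 4.
|P∩Q|: x∈[5,6], y∈[2,4] → 1·2 = 2.
|P ∪ Q| = 28 − 2 = 26.00.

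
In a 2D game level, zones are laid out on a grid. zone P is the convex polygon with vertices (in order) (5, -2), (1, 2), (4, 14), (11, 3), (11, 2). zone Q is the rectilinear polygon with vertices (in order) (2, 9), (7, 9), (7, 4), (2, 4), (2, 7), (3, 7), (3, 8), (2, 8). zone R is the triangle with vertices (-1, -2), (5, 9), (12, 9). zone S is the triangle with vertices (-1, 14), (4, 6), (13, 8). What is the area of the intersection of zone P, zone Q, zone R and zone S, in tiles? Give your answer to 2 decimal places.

7.28

The intersection is the polygon with vertices (7,6.667), (4,6), (3.66,6.544), (5,9), (7,9).
By the shoelace formula its area is 7.28.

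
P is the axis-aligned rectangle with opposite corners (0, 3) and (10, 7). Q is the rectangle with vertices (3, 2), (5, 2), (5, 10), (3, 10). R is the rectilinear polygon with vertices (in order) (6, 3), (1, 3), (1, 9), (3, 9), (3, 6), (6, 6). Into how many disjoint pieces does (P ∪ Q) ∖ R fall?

3

(P ∪ Q) ∖ R splits into 3 disjoint pieces (area 25, area 2, area 4).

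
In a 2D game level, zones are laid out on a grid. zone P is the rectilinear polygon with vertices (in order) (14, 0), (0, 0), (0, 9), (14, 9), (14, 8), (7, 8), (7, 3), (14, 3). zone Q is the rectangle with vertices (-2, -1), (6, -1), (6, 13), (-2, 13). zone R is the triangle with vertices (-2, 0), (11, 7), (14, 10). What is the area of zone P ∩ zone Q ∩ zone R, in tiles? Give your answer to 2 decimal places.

The intersection is the polygon with vertices (0,1.25), (6,5), (6,4.308), (0,1.077).
By the shoelace formula its area is 2.60.

2.60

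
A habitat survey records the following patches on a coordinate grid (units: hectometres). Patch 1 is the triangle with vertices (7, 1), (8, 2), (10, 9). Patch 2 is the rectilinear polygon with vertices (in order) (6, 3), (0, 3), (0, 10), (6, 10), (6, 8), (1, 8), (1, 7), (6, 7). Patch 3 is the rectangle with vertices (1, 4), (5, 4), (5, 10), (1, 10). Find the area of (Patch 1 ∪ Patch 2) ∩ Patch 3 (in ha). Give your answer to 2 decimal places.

20.00

|Patch 1 ∪ Patch 2| = 39.5.
|(Patch 1 ∪ Patch 2) ∩ Patch 3| = 20.00.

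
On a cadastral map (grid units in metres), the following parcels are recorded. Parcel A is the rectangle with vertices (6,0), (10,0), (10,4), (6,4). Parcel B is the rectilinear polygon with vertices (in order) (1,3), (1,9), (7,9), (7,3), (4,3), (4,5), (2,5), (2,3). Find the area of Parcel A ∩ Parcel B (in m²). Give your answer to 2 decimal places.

The intersection is the polygon with vertices (6,4), (7,4), (7,3), (6,3).
By the shoelace formula its area is 1.00.

1.00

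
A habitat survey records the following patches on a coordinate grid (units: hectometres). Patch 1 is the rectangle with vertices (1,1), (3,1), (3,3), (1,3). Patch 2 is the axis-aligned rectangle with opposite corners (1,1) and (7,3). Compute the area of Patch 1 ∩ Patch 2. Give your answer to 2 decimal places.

|Patch 1∩Patch 2|: x∈[1,3], y∈[1,3] → 2·2 = 4.

4.00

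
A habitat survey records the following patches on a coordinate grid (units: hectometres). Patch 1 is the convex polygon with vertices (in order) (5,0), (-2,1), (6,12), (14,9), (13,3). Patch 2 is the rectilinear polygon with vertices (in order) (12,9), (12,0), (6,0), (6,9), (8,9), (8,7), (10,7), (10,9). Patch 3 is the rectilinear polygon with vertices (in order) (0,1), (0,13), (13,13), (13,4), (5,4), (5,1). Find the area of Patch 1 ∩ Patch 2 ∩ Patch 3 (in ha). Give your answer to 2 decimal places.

26.00

The intersection is the polygon with vertices (6,9), (8,9), (8,7), (10,7), (10,9), (12,9), (12,4), (6,4).
By the shoelace formula its area is 26.00.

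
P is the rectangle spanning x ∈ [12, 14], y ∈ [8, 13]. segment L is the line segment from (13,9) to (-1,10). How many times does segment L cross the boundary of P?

The segment meets the boundary at (12,9.071).

1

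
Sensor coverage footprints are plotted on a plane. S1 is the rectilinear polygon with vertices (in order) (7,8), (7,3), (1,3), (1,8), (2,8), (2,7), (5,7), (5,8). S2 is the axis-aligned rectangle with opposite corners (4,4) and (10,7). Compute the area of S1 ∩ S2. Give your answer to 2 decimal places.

9.00

The intersection is the polygon with vertices (7,4), (4,4), (4,7), (5,7), (7,7).
By the shoelace formula its area is 9.00.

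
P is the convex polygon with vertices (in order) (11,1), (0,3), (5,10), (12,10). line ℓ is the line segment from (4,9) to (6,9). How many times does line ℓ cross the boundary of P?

1

The segment meets the boundary at (4.286,9).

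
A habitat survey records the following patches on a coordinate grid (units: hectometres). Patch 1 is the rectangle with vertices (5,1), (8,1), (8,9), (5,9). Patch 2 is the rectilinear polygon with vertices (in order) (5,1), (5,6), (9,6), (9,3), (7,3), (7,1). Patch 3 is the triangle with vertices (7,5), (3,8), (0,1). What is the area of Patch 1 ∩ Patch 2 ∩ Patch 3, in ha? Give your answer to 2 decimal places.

2.48

The intersection is the polygon with vertices (5,6), (5.667,6), (7,5), (5,3.857).
By the shoelace formula its area is 2.48.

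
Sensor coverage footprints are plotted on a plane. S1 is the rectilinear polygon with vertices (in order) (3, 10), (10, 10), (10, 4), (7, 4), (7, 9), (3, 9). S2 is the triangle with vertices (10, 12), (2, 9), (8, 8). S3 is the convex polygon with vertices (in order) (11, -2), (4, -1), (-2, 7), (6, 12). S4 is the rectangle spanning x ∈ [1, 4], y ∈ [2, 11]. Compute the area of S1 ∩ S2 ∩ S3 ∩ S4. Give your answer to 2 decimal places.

0.56

The intersection is the polygon with vertices (3,9), (3,9.375), (4,9.75), (4,9).
By the shoelace formula its area is 0.56.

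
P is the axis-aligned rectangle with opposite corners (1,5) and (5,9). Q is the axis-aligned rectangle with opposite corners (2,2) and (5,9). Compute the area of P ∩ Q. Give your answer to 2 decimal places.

12.00

|P∩Q|: x∈[2,5], y∈[5,9] → 3·4 = 12.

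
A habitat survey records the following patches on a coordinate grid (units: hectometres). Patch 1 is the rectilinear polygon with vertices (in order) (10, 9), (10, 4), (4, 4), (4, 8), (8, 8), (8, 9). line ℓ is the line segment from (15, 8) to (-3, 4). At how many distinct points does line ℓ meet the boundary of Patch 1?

The segment meets the boundary at (4,5.556), (10,6.889).

2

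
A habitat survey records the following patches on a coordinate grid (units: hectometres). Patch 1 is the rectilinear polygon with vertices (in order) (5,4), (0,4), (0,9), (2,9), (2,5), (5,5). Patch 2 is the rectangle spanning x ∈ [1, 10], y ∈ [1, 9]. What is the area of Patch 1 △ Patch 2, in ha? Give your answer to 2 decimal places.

69.00

|Patch 1| = 13, |Patch 2| = 72, |Patch 1∩Patch 2| = 8.
|Patch 1 △ Patch 2| = |Patch 1| + |Patch 2| − 2·|Patch 1∩Patch 2| = 13 + 72 − 16 = 69.00.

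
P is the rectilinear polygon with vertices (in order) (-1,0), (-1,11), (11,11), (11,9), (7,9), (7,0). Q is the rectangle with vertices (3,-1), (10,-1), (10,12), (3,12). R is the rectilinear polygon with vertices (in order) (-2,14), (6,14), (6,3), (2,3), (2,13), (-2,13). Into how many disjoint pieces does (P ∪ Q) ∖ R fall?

(P ∪ Q) ∖ R is a single connected region.

1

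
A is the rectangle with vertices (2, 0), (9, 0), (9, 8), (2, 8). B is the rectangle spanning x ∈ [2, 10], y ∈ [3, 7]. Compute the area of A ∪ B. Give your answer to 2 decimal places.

By inclusion–exclusion:
Individual areas: |A| = 56, |B| = 32.
|A∩B|: x∈[2,9], y∈[3,7] → 7·4 = 28.
|A ∪ B| = 88 − 28 = 60.00.

60.00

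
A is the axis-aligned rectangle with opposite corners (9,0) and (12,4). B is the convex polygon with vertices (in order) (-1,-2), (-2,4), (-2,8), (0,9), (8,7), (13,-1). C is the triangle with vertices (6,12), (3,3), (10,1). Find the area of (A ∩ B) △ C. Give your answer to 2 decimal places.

|A ∩ B| = 8.3875.
|(A ∩ B) ∩ C| = 1.2321.
|(A ∩ B) △ C| = 8.3875 + 34.5 − 2.4643 = 40.42.

40.42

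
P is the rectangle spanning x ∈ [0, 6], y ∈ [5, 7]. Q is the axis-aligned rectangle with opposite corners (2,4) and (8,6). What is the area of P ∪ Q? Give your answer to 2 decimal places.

20.00

By inclusion–exclusion:
Individual areas: |P| = 12, |Q| = 12.
|P∩Q|: x∈[2,6], y∈[5,6] → 4·1 = 4.
|P ∪ Q| = 24 − 4 = 20.00.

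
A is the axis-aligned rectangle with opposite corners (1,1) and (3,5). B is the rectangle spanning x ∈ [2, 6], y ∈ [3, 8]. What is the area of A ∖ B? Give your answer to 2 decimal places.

6.00

|A∩B|: x∈[2,3], y∈[3,5] → 1·2 = 2.
|A| = 8.
|A ∖ B| = |A| − |A∩B| = 8 − 2 = 6.00.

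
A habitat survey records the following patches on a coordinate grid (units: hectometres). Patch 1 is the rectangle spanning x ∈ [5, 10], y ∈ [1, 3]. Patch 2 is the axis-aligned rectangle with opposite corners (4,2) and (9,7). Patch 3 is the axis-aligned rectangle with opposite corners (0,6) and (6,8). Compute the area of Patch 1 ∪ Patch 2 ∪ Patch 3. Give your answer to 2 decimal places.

41.00

By inclusion–exclusion:
Individual areas: |Patch 1| = 10, |Patch 2| = 25, |Patch 3| = 12.
|Patch 1∩Patch 2|: x∈[5,9], y∈[2,3] → 4·1 = 4.
|Patch 1∩Patch 3| = 0 (no overlap).
|Patch 2∩Patch 3|: x∈[4,6], y∈[6,7] → 2·1 = 2.
|Patch 1∩Patch 2∩Patch 3| = 0.
|Patch 1 ∪ Patch 2 ∪ Patch 3| = 47 − 6 + 0 = 41.00.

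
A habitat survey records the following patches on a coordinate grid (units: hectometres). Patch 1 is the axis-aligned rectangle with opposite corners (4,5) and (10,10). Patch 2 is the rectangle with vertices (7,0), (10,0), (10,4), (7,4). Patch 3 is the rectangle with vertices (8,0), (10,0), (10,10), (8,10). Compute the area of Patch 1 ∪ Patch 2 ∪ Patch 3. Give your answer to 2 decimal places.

By inclusion–exclusion:
Individual areas: |Patch 1| = 30, |Patch 2| = 12, |Patch 3| = 20.
|Patch 1∩Patch 2| = 0 (no overlap).
|Patch 1∩Patch 3|: x∈[8,10], y∈[5,10] → 2·5 = 10.
|Patch 2∩Patch 3|: x∈[8,10], y∈[0,4] → 2·4 = 8.
|Patch 1∩Patch 2∩Patch 3| = 0.
|Patch 1 ∪ Patch 2 ∪ Patch 3| = 62 − 18 + 0 = 44.00.

44.00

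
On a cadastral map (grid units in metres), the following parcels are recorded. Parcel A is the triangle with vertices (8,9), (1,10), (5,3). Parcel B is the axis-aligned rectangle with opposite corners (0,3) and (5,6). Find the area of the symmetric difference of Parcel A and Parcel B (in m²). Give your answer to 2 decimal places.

32.36

|Parcel A| = 22.5, |Parcel B| = 15, |Parcel A∩Parcel B| = 2.5714.
|Parcel A △ Parcel B| = |Parcel A| + |Parcel B| − 2·|Parcel A∩Parcel B| = 22.5 + 15 − 5.1429 = 32.36.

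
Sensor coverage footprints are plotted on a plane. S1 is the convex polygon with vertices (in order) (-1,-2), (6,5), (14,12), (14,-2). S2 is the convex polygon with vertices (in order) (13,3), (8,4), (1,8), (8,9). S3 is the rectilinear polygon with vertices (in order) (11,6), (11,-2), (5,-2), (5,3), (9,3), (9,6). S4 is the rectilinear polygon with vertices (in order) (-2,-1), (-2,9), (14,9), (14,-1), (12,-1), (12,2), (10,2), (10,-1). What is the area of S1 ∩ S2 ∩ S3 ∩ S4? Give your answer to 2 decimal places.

4.65

The intersection is the polygon with vertices (11,3.4), (9,3.8), (9,6), (10.5,6), (11,5.4).
By the shoelace formula its area is 4.65.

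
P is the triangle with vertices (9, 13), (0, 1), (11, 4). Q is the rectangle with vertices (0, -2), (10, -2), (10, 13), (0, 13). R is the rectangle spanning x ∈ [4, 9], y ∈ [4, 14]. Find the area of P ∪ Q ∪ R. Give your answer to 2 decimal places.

By inclusion–exclusion:
Individual areas: |P| = 52.5, |Q| = 150, |R| = 50.
|P∩Q| = 50.1136.
|P∩R| = 28.3333.
|Q∩R|: x∈[4,9], y∈[4,13] → 5·9 = 45.
|P∩Q∩R| = 28.3333.
|P ∪ Q ∪ R| = 252.5 − 123.447 + 28.3333 = 157.39.

157.39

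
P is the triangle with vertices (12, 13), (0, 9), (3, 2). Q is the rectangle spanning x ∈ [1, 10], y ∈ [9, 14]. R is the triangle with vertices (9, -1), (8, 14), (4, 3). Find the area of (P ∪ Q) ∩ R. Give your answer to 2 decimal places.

12.42

The region (P ∪ Q) ∩ R is the polygon with vertices (4.146,3.4), (8,14), (8.363,8.555).
By the shoelace formula its area is 12.42.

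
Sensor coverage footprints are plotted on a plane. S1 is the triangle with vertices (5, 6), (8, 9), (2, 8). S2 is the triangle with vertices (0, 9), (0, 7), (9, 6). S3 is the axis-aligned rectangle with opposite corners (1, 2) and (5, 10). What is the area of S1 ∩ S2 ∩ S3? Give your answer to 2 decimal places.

The intersection is the polygon with vertices (4.2,6.533), (2,8), (2.667,8.111), (5,7.333), (5,6.444).
By the shoelace formula its area is 2.21.

2.21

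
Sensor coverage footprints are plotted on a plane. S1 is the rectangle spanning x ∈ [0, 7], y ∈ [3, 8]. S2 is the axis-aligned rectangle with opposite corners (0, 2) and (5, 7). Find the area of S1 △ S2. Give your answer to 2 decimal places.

|S1∩S2|: x∈[0,5], y∈[3,7] → 5·4 = 20.
|S1 △ S2| = |S1| + |S2| − 2·|S1∩S2| = 35 + 25 − 40 = 20.00.

20.00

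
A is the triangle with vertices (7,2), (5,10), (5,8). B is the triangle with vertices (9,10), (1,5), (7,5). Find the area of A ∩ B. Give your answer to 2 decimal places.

The intersection is the polygon with vertices (6.25,5), (6,5), (5.138,7.586), (5.54,7.838).
By the shoelace formula its area is 0.98.

0.98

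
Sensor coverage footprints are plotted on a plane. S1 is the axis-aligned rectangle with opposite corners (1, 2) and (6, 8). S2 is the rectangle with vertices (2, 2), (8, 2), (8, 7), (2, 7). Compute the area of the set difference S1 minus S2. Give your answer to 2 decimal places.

|S1∩S2|: x∈[2,6], y∈[2,7] → 4·5 = 20.
|S1| = 30.
|S1 ∖ S2| = |S1| − |S1∩S2| = 30 − 20 = 10.00.

10.00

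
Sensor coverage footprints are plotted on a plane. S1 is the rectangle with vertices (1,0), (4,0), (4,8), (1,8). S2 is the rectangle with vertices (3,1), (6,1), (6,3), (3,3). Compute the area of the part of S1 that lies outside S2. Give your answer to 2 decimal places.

22.00

|S1∩S2|: x∈[3,4], y∈[1,3] → 1·2 = 2.
|S1| = 24.
|S1 ∖ S2| = |S1| − |S1∩S2| = 24 − 2 = 22.00.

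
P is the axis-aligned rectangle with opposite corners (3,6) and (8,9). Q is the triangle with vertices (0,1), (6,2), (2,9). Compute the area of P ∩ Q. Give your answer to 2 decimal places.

The intersection is the polygon with vertices (3,6), (3,7.25), (3.714,6).
By the shoelace formula its area is 0.45.

0.45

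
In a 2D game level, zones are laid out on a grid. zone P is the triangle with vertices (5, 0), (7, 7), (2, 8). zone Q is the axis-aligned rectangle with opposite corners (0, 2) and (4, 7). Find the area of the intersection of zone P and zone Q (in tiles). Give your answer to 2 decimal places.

The intersection is the polygon with vertices (2.375,7), (4,7), (4,2.667).
By the shoelace formula its area is 3.52.

3.52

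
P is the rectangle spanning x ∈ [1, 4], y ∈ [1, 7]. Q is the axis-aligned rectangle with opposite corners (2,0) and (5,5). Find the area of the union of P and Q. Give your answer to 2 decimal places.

25.00

By inclusion–exclusion:
Individual areas: |P| = 18, |Q| = 15.
|P∩Q|: x∈[2,4], y∈[1,5] → 2·4 = 8.
|P ∪ Q| = 33 − 8 = 25.00.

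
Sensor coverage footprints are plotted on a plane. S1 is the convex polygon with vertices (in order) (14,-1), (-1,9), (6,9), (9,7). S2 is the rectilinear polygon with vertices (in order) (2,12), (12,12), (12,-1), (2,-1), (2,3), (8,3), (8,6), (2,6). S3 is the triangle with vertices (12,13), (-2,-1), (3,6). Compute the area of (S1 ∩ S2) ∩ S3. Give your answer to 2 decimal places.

4.00

The region (S1 ∩ S2) ∩ S3 is the polygon with vertices (3.5,6), (3.231,6.179), (6.462,8.692), (7.2,8.2), (5,6).
By the shoelace formula its area is 4.00.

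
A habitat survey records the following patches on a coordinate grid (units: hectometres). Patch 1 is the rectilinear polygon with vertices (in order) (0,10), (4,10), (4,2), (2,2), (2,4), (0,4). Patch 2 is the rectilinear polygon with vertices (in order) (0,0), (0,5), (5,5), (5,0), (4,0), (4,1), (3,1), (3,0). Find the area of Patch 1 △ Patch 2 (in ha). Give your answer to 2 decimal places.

36.00

|Patch 1| = 28, |Patch 2| = 24, |Patch 1∩Patch 2| = 8.
|Patch 1 △ Patch 2| = |Patch 1| + |Patch 2| − 2·|Patch 1∩Patch 2| = 28 + 24 − 16 = 36.00.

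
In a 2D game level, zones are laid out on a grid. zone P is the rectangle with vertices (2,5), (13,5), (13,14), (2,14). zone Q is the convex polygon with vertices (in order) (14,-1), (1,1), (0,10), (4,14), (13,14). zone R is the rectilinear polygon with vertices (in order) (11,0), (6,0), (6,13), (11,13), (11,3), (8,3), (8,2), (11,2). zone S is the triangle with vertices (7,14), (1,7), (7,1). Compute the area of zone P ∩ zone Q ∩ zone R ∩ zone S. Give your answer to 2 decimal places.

7.99

The intersection is the polygon with vertices (6,12.833), (6.143,13), (7,13), (7,5), (6,5).
By the shoelace formula its area is 7.99.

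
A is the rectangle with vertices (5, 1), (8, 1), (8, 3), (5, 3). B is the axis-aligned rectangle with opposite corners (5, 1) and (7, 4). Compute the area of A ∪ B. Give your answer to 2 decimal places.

By inclusion–exclusion:
Individual areas: |A| = 6, |B| = 6.
|A∩B|: x∈[5,7], y∈[1,3] → 2·2 = 4.
|A ∪ B| = 12 − 4 = 8.00.

8.00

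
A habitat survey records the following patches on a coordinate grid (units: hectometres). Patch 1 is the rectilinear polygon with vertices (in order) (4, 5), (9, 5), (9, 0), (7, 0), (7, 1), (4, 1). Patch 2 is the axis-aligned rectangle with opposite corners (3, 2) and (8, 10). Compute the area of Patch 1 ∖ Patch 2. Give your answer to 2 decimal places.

10.00

|Patch 1| = 22, |Patch 1∩Patch 2| = 12.
|Patch 1 ∖ Patch 2| = |Patch 1| − |Patch 1∩Patch 2| = 22 − 12 = 10.00.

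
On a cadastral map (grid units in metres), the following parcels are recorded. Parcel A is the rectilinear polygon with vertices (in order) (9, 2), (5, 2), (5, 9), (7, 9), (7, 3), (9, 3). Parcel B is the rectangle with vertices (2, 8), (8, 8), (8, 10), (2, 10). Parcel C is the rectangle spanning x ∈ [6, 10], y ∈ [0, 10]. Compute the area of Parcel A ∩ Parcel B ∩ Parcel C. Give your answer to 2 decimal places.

The intersection is the polygon with vertices (7,9), (7,8), (6,8), (6,9).
By the shoelace formula its area is 1.00.

1.00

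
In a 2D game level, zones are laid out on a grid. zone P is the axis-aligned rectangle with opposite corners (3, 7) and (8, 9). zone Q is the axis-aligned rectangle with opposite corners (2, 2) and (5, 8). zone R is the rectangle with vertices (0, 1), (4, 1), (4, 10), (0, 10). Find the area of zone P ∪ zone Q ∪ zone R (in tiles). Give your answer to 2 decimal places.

By inclusion–exclusion:
Individual areas: |zone P| = 10, |zone Q| = 18, |zone R| = 36.
|zone P∩zone Q|: x∈[3,5], y∈[7,8] → 2·1 = 2.
|zone P∩zone R|: x∈[3,4], y∈[7,9] → 1·2 = 2.
|zone Q∩zone R|: x∈[2,4], y∈[2,8] → 2·6 = 12.
|zone P∩zone Q∩zone R| = 1.
|zone P ∪ zone Q ∪ zone R| = 64 − 16 + 1 = 49.00.

49.00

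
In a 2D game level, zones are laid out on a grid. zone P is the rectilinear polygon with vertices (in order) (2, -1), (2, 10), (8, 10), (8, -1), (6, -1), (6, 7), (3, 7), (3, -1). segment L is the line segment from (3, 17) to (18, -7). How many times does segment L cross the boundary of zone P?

The segment meets the boundary at (8,9), (7.375,10).

2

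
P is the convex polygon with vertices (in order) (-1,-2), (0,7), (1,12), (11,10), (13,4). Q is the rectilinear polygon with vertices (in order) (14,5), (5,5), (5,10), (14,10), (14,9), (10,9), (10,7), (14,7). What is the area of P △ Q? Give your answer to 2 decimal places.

|P| = 122, |Q| = 37, |P∩Q| = 30.8333.
|P △ Q| = |P| + |Q| − 2·|P∩Q| = 122 + 37 − 61.6667 = 97.33.

97.33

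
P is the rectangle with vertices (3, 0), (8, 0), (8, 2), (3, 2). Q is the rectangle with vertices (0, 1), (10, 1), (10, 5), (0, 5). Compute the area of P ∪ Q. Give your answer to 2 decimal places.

By inclusion–exclusion:
Individual areas: |P| = 10, |Q| = 40.
|P∩Q|: x∈[3,8], y∈[1,2] → 5·1 = 5.
|P ∪ Q| = 50 − 5 = 45.00.

45.00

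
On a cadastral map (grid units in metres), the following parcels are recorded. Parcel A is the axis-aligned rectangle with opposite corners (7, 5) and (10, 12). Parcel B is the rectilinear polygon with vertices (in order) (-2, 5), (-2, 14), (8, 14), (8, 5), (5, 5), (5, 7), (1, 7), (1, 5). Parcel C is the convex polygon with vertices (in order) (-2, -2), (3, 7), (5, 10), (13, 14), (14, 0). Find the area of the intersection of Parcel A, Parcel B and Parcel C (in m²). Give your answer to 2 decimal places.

6.25

The intersection is the polygon with vertices (8,5), (7,5), (7,11), (8,11.5).
By the shoelace formula its area is 6.25.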